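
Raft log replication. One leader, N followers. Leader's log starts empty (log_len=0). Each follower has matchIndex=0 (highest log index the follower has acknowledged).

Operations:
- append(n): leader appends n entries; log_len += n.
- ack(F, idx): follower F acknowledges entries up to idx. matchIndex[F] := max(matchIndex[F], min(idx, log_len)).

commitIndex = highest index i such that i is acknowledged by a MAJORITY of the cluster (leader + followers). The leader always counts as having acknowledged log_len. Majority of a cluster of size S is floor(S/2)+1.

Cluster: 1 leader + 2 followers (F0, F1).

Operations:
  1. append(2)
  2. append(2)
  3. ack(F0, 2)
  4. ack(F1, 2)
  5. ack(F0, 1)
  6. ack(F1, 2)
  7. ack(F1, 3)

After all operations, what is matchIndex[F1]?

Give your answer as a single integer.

Answer: 3

Derivation:
Op 1: append 2 -> log_len=2
Op 2: append 2 -> log_len=4
Op 3: F0 acks idx 2 -> match: F0=2 F1=0; commitIndex=2
Op 4: F1 acks idx 2 -> match: F0=2 F1=2; commitIndex=2
Op 5: F0 acks idx 1 -> match: F0=2 F1=2; commitIndex=2
Op 6: F1 acks idx 2 -> match: F0=2 F1=2; commitIndex=2
Op 7: F1 acks idx 3 -> match: F0=2 F1=3; commitIndex=3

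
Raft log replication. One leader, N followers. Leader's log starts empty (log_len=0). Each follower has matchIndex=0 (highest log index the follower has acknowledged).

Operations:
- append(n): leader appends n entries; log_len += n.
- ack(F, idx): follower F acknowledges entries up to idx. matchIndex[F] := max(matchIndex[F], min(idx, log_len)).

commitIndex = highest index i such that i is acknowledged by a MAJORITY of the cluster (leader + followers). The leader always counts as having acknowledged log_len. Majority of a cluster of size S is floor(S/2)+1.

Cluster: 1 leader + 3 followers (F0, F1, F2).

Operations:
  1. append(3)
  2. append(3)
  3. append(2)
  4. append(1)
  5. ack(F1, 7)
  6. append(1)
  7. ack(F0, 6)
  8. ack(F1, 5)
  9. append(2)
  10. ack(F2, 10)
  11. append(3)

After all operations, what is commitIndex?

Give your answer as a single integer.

Answer: 7

Derivation:
Op 1: append 3 -> log_len=3
Op 2: append 3 -> log_len=6
Op 3: append 2 -> log_len=8
Op 4: append 1 -> log_len=9
Op 5: F1 acks idx 7 -> match: F0=0 F1=7 F2=0; commitIndex=0
Op 6: append 1 -> log_len=10
Op 7: F0 acks idx 6 -> match: F0=6 F1=7 F2=0; commitIndex=6
Op 8: F1 acks idx 5 -> match: F0=6 F1=7 F2=0; commitIndex=6
Op 9: append 2 -> log_len=12
Op 10: F2 acks idx 10 -> match: F0=6 F1=7 F2=10; commitIndex=7
Op 11: append 3 -> log_len=15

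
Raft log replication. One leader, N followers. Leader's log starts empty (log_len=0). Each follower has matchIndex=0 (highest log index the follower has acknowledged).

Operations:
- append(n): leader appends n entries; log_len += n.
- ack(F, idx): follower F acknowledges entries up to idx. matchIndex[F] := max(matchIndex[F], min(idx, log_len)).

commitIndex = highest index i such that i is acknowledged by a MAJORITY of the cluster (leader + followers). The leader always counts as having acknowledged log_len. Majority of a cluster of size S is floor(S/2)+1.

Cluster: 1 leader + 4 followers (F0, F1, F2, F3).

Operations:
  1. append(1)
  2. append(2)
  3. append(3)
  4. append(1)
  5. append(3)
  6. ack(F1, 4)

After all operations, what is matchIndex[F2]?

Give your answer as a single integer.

Answer: 0

Derivation:
Op 1: append 1 -> log_len=1
Op 2: append 2 -> log_len=3
Op 3: append 3 -> log_len=6
Op 4: append 1 -> log_len=7
Op 5: append 3 -> log_len=10
Op 6: F1 acks idx 4 -> match: F0=0 F1=4 F2=0 F3=0; commitIndex=0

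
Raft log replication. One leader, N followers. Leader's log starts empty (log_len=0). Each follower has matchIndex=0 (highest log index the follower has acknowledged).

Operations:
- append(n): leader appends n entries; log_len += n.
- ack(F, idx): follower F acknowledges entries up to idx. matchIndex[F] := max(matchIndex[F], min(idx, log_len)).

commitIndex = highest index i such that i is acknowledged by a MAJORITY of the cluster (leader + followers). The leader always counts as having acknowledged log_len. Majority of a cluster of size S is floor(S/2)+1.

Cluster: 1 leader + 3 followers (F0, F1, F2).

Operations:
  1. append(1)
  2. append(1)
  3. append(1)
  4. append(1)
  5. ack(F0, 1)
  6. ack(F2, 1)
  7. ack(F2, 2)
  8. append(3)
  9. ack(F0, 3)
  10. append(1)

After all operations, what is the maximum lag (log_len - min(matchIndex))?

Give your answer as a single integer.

Answer: 8

Derivation:
Op 1: append 1 -> log_len=1
Op 2: append 1 -> log_len=2
Op 3: append 1 -> log_len=3
Op 4: append 1 -> log_len=4
Op 5: F0 acks idx 1 -> match: F0=1 F1=0 F2=0; commitIndex=0
Op 6: F2 acks idx 1 -> match: F0=1 F1=0 F2=1; commitIndex=1
Op 7: F2 acks idx 2 -> match: F0=1 F1=0 F2=2; commitIndex=1
Op 8: append 3 -> log_len=7
Op 9: F0 acks idx 3 -> match: F0=3 F1=0 F2=2; commitIndex=2
Op 10: append 1 -> log_len=8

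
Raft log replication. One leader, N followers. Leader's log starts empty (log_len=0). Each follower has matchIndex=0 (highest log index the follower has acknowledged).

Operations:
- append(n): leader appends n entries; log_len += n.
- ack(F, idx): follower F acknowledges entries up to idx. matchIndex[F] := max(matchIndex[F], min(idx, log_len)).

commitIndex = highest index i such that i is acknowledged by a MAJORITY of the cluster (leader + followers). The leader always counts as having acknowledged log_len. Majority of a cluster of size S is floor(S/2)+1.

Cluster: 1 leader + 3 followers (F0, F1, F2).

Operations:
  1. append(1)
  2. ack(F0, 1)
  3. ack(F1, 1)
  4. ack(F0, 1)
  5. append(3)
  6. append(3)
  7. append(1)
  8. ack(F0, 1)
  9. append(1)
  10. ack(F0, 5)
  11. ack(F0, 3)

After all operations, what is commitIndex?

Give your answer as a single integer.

Answer: 1

Derivation:
Op 1: append 1 -> log_len=1
Op 2: F0 acks idx 1 -> match: F0=1 F1=0 F2=0; commitIndex=0
Op 3: F1 acks idx 1 -> match: F0=1 F1=1 F2=0; commitIndex=1
Op 4: F0 acks idx 1 -> match: F0=1 F1=1 F2=0; commitIndex=1
Op 5: append 3 -> log_len=4
Op 6: append 3 -> log_len=7
Op 7: append 1 -> log_len=8
Op 8: F0 acks idx 1 -> match: F0=1 F1=1 F2=0; commitIndex=1
Op 9: append 1 -> log_len=9
Op 10: F0 acks idx 5 -> match: F0=5 F1=1 F2=0; commitIndex=1
Op 11: F0 acks idx 3 -> match: F0=5 F1=1 F2=0; commitIndex=1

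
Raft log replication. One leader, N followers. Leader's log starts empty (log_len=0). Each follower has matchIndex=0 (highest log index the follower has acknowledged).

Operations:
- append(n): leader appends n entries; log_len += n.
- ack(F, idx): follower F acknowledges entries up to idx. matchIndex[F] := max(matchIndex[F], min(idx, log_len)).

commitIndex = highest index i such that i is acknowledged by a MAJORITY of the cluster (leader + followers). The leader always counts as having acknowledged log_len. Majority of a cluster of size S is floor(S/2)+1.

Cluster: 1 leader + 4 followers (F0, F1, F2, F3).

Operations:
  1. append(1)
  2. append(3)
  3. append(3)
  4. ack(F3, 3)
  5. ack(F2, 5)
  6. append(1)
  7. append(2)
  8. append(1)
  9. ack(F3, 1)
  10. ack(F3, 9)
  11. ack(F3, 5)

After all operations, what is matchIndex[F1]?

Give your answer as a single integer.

Op 1: append 1 -> log_len=1
Op 2: append 3 -> log_len=4
Op 3: append 3 -> log_len=7
Op 4: F3 acks idx 3 -> match: F0=0 F1=0 F2=0 F3=3; commitIndex=0
Op 5: F2 acks idx 5 -> match: F0=0 F1=0 F2=5 F3=3; commitIndex=3
Op 6: append 1 -> log_len=8
Op 7: append 2 -> log_len=10
Op 8: append 1 -> log_len=11
Op 9: F3 acks idx 1 -> match: F0=0 F1=0 F2=5 F3=3; commitIndex=3
Op 10: F3 acks idx 9 -> match: F0=0 F1=0 F2=5 F3=9; commitIndex=5
Op 11: F3 acks idx 5 -> match: F0=0 F1=0 F2=5 F3=9; commitIndex=5

Answer: 0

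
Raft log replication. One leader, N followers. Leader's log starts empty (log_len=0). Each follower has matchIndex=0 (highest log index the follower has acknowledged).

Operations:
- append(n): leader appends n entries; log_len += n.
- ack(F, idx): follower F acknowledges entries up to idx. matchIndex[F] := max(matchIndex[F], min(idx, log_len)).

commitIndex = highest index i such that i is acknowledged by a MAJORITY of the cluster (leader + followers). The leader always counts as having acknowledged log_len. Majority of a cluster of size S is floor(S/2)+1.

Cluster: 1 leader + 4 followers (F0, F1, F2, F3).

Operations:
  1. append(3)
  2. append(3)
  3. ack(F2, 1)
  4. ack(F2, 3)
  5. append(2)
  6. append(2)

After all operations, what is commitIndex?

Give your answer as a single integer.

Op 1: append 3 -> log_len=3
Op 2: append 3 -> log_len=6
Op 3: F2 acks idx 1 -> match: F0=0 F1=0 F2=1 F3=0; commitIndex=0
Op 4: F2 acks idx 3 -> match: F0=0 F1=0 F2=3 F3=0; commitIndex=0
Op 5: append 2 -> log_len=8
Op 6: append 2 -> log_len=10

Answer: 0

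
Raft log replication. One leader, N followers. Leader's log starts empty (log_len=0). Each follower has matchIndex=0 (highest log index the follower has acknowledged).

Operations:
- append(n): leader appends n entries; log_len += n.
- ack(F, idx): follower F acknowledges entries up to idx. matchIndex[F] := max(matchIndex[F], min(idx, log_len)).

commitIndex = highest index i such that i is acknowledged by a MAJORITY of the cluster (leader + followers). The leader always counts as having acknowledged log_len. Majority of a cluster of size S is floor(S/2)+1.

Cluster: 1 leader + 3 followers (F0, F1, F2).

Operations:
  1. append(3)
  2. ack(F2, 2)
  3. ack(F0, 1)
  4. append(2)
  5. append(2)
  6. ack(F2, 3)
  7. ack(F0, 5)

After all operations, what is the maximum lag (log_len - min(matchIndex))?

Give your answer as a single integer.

Answer: 7

Derivation:
Op 1: append 3 -> log_len=3
Op 2: F2 acks idx 2 -> match: F0=0 F1=0 F2=2; commitIndex=0
Op 3: F0 acks idx 1 -> match: F0=1 F1=0 F2=2; commitIndex=1
Op 4: append 2 -> log_len=5
Op 5: append 2 -> log_len=7
Op 6: F2 acks idx 3 -> match: F0=1 F1=0 F2=3; commitIndex=1
Op 7: F0 acks idx 5 -> match: F0=5 F1=0 F2=3; commitIndex=3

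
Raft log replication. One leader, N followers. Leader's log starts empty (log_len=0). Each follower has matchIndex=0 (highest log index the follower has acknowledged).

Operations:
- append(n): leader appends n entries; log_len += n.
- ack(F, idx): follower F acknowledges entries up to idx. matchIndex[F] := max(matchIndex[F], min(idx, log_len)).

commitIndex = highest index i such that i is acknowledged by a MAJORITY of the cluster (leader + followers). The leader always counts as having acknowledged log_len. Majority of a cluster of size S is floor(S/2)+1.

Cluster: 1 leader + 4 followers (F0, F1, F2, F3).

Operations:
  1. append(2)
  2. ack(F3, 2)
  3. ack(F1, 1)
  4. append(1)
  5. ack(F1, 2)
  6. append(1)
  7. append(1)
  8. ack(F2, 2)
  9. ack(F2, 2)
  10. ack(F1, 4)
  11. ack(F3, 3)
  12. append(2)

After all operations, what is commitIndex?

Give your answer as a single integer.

Answer: 3

Derivation:
Op 1: append 2 -> log_len=2
Op 2: F3 acks idx 2 -> match: F0=0 F1=0 F2=0 F3=2; commitIndex=0
Op 3: F1 acks idx 1 -> match: F0=0 F1=1 F2=0 F3=2; commitIndex=1
Op 4: append 1 -> log_len=3
Op 5: F1 acks idx 2 -> match: F0=0 F1=2 F2=0 F3=2; commitIndex=2
Op 6: append 1 -> log_len=4
Op 7: append 1 -> log_len=5
Op 8: F2 acks idx 2 -> match: F0=0 F1=2 F2=2 F3=2; commitIndex=2
Op 9: F2 acks idx 2 -> match: F0=0 F1=2 F2=2 F3=2; commitIndex=2
Op 10: F1 acks idx 4 -> match: F0=0 F1=4 F2=2 F3=2; commitIndex=2
Op 11: F3 acks idx 3 -> match: F0=0 F1=4 F2=2 F3=3; commitIndex=3
Op 12: append 2 -> log_len=7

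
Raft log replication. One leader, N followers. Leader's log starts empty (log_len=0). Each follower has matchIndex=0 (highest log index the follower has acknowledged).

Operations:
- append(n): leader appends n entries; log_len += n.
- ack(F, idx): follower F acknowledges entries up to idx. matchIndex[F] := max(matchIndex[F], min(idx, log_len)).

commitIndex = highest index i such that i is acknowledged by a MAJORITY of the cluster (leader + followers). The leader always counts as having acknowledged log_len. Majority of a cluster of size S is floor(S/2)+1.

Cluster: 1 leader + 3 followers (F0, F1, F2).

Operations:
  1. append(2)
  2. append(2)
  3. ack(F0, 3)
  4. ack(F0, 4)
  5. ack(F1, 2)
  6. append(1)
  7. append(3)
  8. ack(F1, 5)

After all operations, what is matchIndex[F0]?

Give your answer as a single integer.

Op 1: append 2 -> log_len=2
Op 2: append 2 -> log_len=4
Op 3: F0 acks idx 3 -> match: F0=3 F1=0 F2=0; commitIndex=0
Op 4: F0 acks idx 4 -> match: F0=4 F1=0 F2=0; commitIndex=0
Op 5: F1 acks idx 2 -> match: F0=4 F1=2 F2=0; commitIndex=2
Op 6: append 1 -> log_len=5
Op 7: append 3 -> log_len=8
Op 8: F1 acks idx 5 -> match: F0=4 F1=5 F2=0; commitIndex=4

Answer: 4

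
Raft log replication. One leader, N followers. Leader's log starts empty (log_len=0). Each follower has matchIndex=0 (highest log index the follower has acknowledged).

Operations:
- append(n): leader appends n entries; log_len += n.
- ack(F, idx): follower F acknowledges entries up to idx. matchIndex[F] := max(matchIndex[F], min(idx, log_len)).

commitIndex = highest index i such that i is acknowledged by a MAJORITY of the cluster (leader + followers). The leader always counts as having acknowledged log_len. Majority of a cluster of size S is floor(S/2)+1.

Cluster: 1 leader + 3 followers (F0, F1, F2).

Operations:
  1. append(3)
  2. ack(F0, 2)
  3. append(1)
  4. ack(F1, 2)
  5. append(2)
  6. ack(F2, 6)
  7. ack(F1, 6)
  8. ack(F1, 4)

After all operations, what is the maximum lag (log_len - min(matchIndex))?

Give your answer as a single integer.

Op 1: append 3 -> log_len=3
Op 2: F0 acks idx 2 -> match: F0=2 F1=0 F2=0; commitIndex=0
Op 3: append 1 -> log_len=4
Op 4: F1 acks idx 2 -> match: F0=2 F1=2 F2=0; commitIndex=2
Op 5: append 2 -> log_len=6
Op 6: F2 acks idx 6 -> match: F0=2 F1=2 F2=6; commitIndex=2
Op 7: F1 acks idx 6 -> match: F0=2 F1=6 F2=6; commitIndex=6
Op 8: F1 acks idx 4 -> match: F0=2 F1=6 F2=6; commitIndex=6

Answer: 4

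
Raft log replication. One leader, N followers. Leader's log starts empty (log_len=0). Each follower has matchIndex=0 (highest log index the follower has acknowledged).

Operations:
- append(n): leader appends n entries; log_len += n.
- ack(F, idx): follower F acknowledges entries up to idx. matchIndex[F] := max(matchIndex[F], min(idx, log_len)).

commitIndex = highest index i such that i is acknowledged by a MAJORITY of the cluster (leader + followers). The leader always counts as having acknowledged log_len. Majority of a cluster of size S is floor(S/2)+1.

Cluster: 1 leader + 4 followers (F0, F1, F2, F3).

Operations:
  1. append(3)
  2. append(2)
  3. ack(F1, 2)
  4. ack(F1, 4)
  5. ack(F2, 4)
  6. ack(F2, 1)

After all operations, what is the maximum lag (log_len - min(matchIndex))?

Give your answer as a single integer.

Answer: 5

Derivation:
Op 1: append 3 -> log_len=3
Op 2: append 2 -> log_len=5
Op 3: F1 acks idx 2 -> match: F0=0 F1=2 F2=0 F3=0; commitIndex=0
Op 4: F1 acks idx 4 -> match: F0=0 F1=4 F2=0 F3=0; commitIndex=0
Op 5: F2 acks idx 4 -> match: F0=0 F1=4 F2=4 F3=0; commitIndex=4
Op 6: F2 acks idx 1 -> match: F0=0 F1=4 F2=4 F3=0; commitIndex=4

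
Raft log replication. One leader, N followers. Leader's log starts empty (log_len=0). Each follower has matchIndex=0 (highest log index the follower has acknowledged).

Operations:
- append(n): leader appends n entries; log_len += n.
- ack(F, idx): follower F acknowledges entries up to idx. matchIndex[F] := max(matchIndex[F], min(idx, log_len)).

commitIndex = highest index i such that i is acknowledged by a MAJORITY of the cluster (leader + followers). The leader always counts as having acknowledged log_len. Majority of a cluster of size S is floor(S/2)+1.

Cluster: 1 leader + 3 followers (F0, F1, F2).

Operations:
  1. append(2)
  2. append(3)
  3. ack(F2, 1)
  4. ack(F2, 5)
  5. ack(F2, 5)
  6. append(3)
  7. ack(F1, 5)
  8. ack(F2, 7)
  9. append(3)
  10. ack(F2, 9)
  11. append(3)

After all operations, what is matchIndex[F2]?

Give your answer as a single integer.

Answer: 9

Derivation:
Op 1: append 2 -> log_len=2
Op 2: append 3 -> log_len=5
Op 3: F2 acks idx 1 -> match: F0=0 F1=0 F2=1; commitIndex=0
Op 4: F2 acks idx 5 -> match: F0=0 F1=0 F2=5; commitIndex=0
Op 5: F2 acks idx 5 -> match: F0=0 F1=0 F2=5; commitIndex=0
Op 6: append 3 -> log_len=8
Op 7: F1 acks idx 5 -> match: F0=0 F1=5 F2=5; commitIndex=5
Op 8: F2 acks idx 7 -> match: F0=0 F1=5 F2=7; commitIndex=5
Op 9: append 3 -> log_len=11
Op 10: F2 acks idx 9 -> match: F0=0 F1=5 F2=9; commitIndex=5
Op 11: append 3 -> log_len=14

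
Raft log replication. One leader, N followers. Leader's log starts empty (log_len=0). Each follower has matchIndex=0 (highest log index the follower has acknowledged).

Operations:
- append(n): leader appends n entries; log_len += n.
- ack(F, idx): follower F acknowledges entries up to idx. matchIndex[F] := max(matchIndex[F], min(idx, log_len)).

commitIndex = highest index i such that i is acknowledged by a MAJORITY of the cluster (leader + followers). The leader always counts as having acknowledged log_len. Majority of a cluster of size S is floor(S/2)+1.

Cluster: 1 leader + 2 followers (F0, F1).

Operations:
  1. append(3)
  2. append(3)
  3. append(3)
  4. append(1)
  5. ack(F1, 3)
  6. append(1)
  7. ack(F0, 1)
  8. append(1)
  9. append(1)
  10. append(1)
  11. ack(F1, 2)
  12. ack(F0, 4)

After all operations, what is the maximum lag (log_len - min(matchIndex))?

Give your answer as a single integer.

Answer: 11

Derivation:
Op 1: append 3 -> log_len=3
Op 2: append 3 -> log_len=6
Op 3: append 3 -> log_len=9
Op 4: append 1 -> log_len=10
Op 5: F1 acks idx 3 -> match: F0=0 F1=3; commitIndex=3
Op 6: append 1 -> log_len=11
Op 7: F0 acks idx 1 -> match: F0=1 F1=3; commitIndex=3
Op 8: append 1 -> log_len=12
Op 9: append 1 -> log_len=13
Op 10: append 1 -> log_len=14
Op 11: F1 acks idx 2 -> match: F0=1 F1=3; commitIndex=3
Op 12: F0 acks idx 4 -> match: F0=4 F1=3; commitIndex=4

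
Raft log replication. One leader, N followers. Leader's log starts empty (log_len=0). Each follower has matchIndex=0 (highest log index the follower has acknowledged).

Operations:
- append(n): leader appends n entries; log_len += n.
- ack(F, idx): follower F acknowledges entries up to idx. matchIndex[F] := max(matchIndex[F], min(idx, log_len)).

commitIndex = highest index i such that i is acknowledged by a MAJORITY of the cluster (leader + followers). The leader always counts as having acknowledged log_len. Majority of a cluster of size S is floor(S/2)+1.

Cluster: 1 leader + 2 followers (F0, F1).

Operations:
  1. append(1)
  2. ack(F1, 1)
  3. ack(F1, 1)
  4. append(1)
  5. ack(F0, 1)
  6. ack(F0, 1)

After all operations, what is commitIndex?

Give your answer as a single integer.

Answer: 1

Derivation:
Op 1: append 1 -> log_len=1
Op 2: F1 acks idx 1 -> match: F0=0 F1=1; commitIndex=1
Op 3: F1 acks idx 1 -> match: F0=0 F1=1; commitIndex=1
Op 4: append 1 -> log_len=2
Op 5: F0 acks idx 1 -> match: F0=1 F1=1; commitIndex=1
Op 6: F0 acks idx 1 -> match: F0=1 F1=1; commitIndex=1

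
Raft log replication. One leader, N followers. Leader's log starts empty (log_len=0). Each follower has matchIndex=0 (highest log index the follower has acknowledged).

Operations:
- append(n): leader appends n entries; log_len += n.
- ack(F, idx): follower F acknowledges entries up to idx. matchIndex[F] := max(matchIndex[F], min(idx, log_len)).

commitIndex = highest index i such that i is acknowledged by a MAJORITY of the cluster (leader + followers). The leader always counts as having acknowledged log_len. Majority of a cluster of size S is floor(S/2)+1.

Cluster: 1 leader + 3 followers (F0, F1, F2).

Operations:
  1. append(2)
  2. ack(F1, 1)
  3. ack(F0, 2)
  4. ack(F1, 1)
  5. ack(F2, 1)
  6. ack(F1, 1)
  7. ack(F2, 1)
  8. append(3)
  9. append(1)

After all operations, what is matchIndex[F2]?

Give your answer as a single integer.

Op 1: append 2 -> log_len=2
Op 2: F1 acks idx 1 -> match: F0=0 F1=1 F2=0; commitIndex=0
Op 3: F0 acks idx 2 -> match: F0=2 F1=1 F2=0; commitIndex=1
Op 4: F1 acks idx 1 -> match: F0=2 F1=1 F2=0; commitIndex=1
Op 5: F2 acks idx 1 -> match: F0=2 F1=1 F2=1; commitIndex=1
Op 6: F1 acks idx 1 -> match: F0=2 F1=1 F2=1; commitIndex=1
Op 7: F2 acks idx 1 -> match: F0=2 F1=1 F2=1; commitIndex=1
Op 8: append 3 -> log_len=5
Op 9: append 1 -> log_len=6

Answer: 1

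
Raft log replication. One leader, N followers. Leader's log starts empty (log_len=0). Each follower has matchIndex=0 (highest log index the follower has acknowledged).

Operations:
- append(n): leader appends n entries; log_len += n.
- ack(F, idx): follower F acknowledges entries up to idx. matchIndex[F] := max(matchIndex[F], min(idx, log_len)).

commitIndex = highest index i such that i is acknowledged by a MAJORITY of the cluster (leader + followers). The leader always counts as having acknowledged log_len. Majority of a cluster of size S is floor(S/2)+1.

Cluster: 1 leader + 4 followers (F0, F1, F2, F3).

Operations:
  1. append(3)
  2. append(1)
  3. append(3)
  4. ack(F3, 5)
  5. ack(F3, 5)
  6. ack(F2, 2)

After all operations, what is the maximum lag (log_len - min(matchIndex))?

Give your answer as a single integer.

Answer: 7

Derivation:
Op 1: append 3 -> log_len=3
Op 2: append 1 -> log_len=4
Op 3: append 3 -> log_len=7
Op 4: F3 acks idx 5 -> match: F0=0 F1=0 F2=0 F3=5; commitIndex=0
Op 5: F3 acks idx 5 -> match: F0=0 F1=0 F2=0 F3=5; commitIndex=0
Op 6: F2 acks idx 2 -> match: F0=0 F1=0 F2=2 F3=5; commitIndex=2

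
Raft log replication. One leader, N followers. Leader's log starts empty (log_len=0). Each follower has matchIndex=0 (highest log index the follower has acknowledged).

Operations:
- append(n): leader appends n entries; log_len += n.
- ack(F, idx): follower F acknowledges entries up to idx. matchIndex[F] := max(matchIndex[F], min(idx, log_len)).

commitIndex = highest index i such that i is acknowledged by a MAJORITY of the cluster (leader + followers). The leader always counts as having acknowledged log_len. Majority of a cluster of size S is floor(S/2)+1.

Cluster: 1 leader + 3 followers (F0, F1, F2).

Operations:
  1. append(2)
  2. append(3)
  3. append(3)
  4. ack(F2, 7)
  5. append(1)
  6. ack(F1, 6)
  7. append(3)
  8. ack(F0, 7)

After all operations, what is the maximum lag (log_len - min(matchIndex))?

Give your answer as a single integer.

Answer: 6

Derivation:
Op 1: append 2 -> log_len=2
Op 2: append 3 -> log_len=5
Op 3: append 3 -> log_len=8
Op 4: F2 acks idx 7 -> match: F0=0 F1=0 F2=7; commitIndex=0
Op 5: append 1 -> log_len=9
Op 6: F1 acks idx 6 -> match: F0=0 F1=6 F2=7; commitIndex=6
Op 7: append 3 -> log_len=12
Op 8: F0 acks idx 7 -> match: F0=7 F1=6 F2=7; commitIndex=7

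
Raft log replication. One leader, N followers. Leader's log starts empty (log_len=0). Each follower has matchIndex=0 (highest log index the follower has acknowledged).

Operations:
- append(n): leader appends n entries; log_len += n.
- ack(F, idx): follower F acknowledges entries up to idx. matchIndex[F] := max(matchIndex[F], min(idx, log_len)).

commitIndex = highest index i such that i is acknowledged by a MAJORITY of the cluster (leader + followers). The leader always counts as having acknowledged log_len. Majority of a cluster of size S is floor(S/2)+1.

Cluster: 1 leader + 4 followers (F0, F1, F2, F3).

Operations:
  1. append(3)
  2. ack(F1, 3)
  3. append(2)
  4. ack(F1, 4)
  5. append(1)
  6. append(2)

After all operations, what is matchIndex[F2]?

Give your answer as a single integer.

Op 1: append 3 -> log_len=3
Op 2: F1 acks idx 3 -> match: F0=0 F1=3 F2=0 F3=0; commitIndex=0
Op 3: append 2 -> log_len=5
Op 4: F1 acks idx 4 -> match: F0=0 F1=4 F2=0 F3=0; commitIndex=0
Op 5: append 1 -> log_len=6
Op 6: append 2 -> log_len=8

Answer: 0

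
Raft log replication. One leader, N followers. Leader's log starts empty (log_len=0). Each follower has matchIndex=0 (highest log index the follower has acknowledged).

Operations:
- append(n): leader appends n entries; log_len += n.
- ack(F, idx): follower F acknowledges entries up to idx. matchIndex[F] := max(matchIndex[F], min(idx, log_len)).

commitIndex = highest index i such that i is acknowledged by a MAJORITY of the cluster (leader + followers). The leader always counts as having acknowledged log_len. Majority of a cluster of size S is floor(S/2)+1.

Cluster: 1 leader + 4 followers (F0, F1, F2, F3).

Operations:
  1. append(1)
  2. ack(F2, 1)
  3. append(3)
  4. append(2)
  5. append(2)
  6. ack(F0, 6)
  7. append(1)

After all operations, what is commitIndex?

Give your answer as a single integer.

Op 1: append 1 -> log_len=1
Op 2: F2 acks idx 1 -> match: F0=0 F1=0 F2=1 F3=0; commitIndex=0
Op 3: append 3 -> log_len=4
Op 4: append 2 -> log_len=6
Op 5: append 2 -> log_len=8
Op 6: F0 acks idx 6 -> match: F0=6 F1=0 F2=1 F3=0; commitIndex=1
Op 7: append 1 -> log_len=9

Answer: 1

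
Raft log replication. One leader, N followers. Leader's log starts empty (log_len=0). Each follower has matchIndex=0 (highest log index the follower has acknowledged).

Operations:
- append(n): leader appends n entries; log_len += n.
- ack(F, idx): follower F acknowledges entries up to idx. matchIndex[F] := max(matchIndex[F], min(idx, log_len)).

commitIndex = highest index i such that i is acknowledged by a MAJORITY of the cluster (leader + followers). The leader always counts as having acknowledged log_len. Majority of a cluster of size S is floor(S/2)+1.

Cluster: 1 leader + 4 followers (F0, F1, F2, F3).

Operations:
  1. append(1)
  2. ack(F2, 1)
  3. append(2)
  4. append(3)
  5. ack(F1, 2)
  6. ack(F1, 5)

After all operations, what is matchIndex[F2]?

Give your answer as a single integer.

Op 1: append 1 -> log_len=1
Op 2: F2 acks idx 1 -> match: F0=0 F1=0 F2=1 F3=0; commitIndex=0
Op 3: append 2 -> log_len=3
Op 4: append 3 -> log_len=6
Op 5: F1 acks idx 2 -> match: F0=0 F1=2 F2=1 F3=0; commitIndex=1
Op 6: F1 acks idx 5 -> match: F0=0 F1=5 F2=1 F3=0; commitIndex=1

Answer: 1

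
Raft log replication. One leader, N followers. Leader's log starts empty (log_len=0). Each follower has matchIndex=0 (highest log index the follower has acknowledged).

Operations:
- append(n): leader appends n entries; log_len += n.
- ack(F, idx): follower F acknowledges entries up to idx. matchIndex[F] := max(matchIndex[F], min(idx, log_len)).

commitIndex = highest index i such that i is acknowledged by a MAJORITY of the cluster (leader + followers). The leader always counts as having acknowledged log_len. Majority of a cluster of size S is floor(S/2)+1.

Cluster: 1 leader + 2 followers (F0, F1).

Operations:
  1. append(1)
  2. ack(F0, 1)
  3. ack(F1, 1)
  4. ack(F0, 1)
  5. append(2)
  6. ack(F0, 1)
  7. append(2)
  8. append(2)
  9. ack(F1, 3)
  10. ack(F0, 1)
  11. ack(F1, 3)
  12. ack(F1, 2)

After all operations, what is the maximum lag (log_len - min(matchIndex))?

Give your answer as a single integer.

Answer: 6

Derivation:
Op 1: append 1 -> log_len=1
Op 2: F0 acks idx 1 -> match: F0=1 F1=0; commitIndex=1
Op 3: F1 acks idx 1 -> match: F0=1 F1=1; commitIndex=1
Op 4: F0 acks idx 1 -> match: F0=1 F1=1; commitIndex=1
Op 5: append 2 -> log_len=3
Op 6: F0 acks idx 1 -> match: F0=1 F1=1; commitIndex=1
Op 7: append 2 -> log_len=5
Op 8: append 2 -> log_len=7
Op 9: F1 acks idx 3 -> match: F0=1 F1=3; commitIndex=3
Op 10: F0 acks idx 1 -> match: F0=1 F1=3; commitIndex=3
Op 11: F1 acks idx 3 -> match: F0=1 F1=3; commitIndex=3
Op 12: F1 acks idx 2 -> match: F0=1 F1=3; commitIndex=3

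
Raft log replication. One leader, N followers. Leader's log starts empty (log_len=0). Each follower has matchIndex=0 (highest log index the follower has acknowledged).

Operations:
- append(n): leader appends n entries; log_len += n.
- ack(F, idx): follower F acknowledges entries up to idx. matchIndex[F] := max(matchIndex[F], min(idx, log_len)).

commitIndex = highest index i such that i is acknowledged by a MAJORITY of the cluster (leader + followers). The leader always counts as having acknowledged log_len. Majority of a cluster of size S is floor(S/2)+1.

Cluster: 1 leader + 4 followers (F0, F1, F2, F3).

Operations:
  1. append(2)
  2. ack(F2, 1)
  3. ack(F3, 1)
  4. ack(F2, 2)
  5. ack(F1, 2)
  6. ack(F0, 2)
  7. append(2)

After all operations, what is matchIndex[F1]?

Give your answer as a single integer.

Answer: 2

Derivation:
Op 1: append 2 -> log_len=2
Op 2: F2 acks idx 1 -> match: F0=0 F1=0 F2=1 F3=0; commitIndex=0
Op 3: F3 acks idx 1 -> match: F0=0 F1=0 F2=1 F3=1; commitIndex=1
Op 4: F2 acks idx 2 -> match: F0=0 F1=0 F2=2 F3=1; commitIndex=1
Op 5: F1 acks idx 2 -> match: F0=0 F1=2 F2=2 F3=1; commitIndex=2
Op 6: F0 acks idx 2 -> match: F0=2 F1=2 F2=2 F3=1; commitIndex=2
Op 7: append 2 -> log_len=4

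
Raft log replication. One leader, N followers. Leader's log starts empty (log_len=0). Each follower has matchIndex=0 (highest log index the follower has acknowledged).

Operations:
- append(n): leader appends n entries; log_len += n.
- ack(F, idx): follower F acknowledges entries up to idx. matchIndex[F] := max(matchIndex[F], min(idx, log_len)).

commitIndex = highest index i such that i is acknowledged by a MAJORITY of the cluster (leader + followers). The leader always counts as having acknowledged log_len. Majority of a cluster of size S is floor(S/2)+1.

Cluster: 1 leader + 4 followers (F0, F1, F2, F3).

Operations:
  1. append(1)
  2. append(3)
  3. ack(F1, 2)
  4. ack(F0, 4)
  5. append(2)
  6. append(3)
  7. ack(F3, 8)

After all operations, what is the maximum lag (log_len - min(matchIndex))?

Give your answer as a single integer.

Op 1: append 1 -> log_len=1
Op 2: append 3 -> log_len=4
Op 3: F1 acks idx 2 -> match: F0=0 F1=2 F2=0 F3=0; commitIndex=0
Op 4: F0 acks idx 4 -> match: F0=4 F1=2 F2=0 F3=0; commitIndex=2
Op 5: append 2 -> log_len=6
Op 6: append 3 -> log_len=9
Op 7: F3 acks idx 8 -> match: F0=4 F1=2 F2=0 F3=8; commitIndex=4

Answer: 9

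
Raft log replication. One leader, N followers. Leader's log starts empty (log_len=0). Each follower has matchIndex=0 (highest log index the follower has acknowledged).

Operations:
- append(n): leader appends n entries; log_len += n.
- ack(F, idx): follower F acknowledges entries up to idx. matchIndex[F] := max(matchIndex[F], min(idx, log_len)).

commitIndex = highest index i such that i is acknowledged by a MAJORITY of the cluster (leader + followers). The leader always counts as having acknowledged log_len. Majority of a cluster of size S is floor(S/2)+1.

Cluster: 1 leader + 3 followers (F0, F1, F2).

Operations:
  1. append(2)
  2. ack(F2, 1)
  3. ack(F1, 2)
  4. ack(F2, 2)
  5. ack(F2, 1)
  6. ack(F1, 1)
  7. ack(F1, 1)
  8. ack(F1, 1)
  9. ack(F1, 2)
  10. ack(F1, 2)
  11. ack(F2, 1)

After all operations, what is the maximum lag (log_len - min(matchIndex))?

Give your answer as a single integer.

Answer: 2

Derivation:
Op 1: append 2 -> log_len=2
Op 2: F2 acks idx 1 -> match: F0=0 F1=0 F2=1; commitIndex=0
Op 3: F1 acks idx 2 -> match: F0=0 F1=2 F2=1; commitIndex=1
Op 4: F2 acks idx 2 -> match: F0=0 F1=2 F2=2; commitIndex=2
Op 5: F2 acks idx 1 -> match: F0=0 F1=2 F2=2; commitIndex=2
Op 6: F1 acks idx 1 -> match: F0=0 F1=2 F2=2; commitIndex=2
Op 7: F1 acks idx 1 -> match: F0=0 F1=2 F2=2; commitIndex=2
Op 8: F1 acks idx 1 -> match: F0=0 F1=2 F2=2; commitIndex=2
Op 9: F1 acks idx 2 -> match: F0=0 F1=2 F2=2; commitIndex=2
Op 10: F1 acks idx 2 -> match: F0=0 F1=2 F2=2; commitIndex=2
Op 11: F2 acks idx 1 -> match: F0=0 F1=2 F2=2; commitIndex=2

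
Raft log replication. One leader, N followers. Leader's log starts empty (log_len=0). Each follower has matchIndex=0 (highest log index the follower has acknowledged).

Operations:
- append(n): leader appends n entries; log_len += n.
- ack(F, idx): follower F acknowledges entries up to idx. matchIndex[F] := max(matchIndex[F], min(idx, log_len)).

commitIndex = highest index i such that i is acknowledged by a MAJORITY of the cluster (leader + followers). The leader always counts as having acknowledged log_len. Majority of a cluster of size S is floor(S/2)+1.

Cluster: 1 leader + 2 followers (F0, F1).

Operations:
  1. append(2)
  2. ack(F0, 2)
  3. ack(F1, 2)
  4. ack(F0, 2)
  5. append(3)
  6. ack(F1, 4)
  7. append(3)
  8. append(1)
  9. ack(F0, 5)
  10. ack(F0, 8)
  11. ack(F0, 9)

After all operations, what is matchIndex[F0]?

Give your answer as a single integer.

Answer: 9

Derivation:
Op 1: append 2 -> log_len=2
Op 2: F0 acks idx 2 -> match: F0=2 F1=0; commitIndex=2
Op 3: F1 acks idx 2 -> match: F0=2 F1=2; commitIndex=2
Op 4: F0 acks idx 2 -> match: F0=2 F1=2; commitIndex=2
Op 5: append 3 -> log_len=5
Op 6: F1 acks idx 4 -> match: F0=2 F1=4; commitIndex=4
Op 7: append 3 -> log_len=8
Op 8: append 1 -> log_len=9
Op 9: F0 acks idx 5 -> match: F0=5 F1=4; commitIndex=5
Op 10: F0 acks idx 8 -> match: F0=8 F1=4; commitIndex=8
Op 11: F0 acks idx 9 -> match: F0=9 F1=4; commitIndex=9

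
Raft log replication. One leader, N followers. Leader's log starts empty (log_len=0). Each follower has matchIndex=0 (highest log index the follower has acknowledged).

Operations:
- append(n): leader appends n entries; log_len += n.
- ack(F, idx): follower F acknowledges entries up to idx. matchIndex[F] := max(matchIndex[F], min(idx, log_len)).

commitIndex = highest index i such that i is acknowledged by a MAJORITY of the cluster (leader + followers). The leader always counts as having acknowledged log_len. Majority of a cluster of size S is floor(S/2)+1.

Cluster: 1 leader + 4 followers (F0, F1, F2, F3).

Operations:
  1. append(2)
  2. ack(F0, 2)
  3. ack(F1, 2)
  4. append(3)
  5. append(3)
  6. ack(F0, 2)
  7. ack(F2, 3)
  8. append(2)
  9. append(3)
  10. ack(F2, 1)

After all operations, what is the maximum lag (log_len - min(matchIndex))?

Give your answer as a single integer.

Op 1: append 2 -> log_len=2
Op 2: F0 acks idx 2 -> match: F0=2 F1=0 F2=0 F3=0; commitIndex=0
Op 3: F1 acks idx 2 -> match: F0=2 F1=2 F2=0 F3=0; commitIndex=2
Op 4: append 3 -> log_len=5
Op 5: append 3 -> log_len=8
Op 6: F0 acks idx 2 -> match: F0=2 F1=2 F2=0 F3=0; commitIndex=2
Op 7: F2 acks idx 3 -> match: F0=2 F1=2 F2=3 F3=0; commitIndex=2
Op 8: append 2 -> log_len=10
Op 9: append 3 -> log_len=13
Op 10: F2 acks idx 1 -> match: F0=2 F1=2 F2=3 F3=0; commitIndex=2

Answer: 13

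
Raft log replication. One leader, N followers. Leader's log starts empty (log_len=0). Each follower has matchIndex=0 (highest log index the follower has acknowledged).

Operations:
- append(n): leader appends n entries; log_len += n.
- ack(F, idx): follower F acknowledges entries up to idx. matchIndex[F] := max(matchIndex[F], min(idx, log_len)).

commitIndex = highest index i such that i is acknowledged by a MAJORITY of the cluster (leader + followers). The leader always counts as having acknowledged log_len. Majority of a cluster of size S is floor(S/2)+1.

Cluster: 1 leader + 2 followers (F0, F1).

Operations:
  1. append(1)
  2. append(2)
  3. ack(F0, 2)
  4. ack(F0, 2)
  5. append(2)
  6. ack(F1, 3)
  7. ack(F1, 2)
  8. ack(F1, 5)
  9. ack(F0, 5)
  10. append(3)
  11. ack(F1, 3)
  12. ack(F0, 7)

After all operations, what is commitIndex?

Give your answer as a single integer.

Answer: 7

Derivation:
Op 1: append 1 -> log_len=1
Op 2: append 2 -> log_len=3
Op 3: F0 acks idx 2 -> match: F0=2 F1=0; commitIndex=2
Op 4: F0 acks idx 2 -> match: F0=2 F1=0; commitIndex=2
Op 5: append 2 -> log_len=5
Op 6: F1 acks idx 3 -> match: F0=2 F1=3; commitIndex=3
Op 7: F1 acks idx 2 -> match: F0=2 F1=3; commitIndex=3
Op 8: F1 acks idx 5 -> match: F0=2 F1=5; commitIndex=5
Op 9: F0 acks idx 5 -> match: F0=5 F1=5; commitIndex=5
Op 10: append 3 -> log_len=8
Op 11: F1 acks idx 3 -> match: F0=5 F1=5; commitIndex=5
Op 12: F0 acks idx 7 -> match: F0=7 F1=5; commitIndex=7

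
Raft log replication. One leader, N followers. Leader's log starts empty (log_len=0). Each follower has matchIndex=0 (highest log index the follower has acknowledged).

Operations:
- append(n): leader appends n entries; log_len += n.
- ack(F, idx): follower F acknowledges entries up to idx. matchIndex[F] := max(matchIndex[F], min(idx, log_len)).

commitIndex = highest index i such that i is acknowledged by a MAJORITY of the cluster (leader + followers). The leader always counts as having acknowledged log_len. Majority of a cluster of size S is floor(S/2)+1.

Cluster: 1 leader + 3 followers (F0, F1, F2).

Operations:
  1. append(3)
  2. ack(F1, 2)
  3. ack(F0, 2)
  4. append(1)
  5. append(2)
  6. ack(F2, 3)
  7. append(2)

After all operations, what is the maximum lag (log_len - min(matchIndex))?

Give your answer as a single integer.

Op 1: append 3 -> log_len=3
Op 2: F1 acks idx 2 -> match: F0=0 F1=2 F2=0; commitIndex=0
Op 3: F0 acks idx 2 -> match: F0=2 F1=2 F2=0; commitIndex=2
Op 4: append 1 -> log_len=4
Op 5: append 2 -> log_len=6
Op 6: F2 acks idx 3 -> match: F0=2 F1=2 F2=3; commitIndex=2
Op 7: append 2 -> log_len=8

Answer: 6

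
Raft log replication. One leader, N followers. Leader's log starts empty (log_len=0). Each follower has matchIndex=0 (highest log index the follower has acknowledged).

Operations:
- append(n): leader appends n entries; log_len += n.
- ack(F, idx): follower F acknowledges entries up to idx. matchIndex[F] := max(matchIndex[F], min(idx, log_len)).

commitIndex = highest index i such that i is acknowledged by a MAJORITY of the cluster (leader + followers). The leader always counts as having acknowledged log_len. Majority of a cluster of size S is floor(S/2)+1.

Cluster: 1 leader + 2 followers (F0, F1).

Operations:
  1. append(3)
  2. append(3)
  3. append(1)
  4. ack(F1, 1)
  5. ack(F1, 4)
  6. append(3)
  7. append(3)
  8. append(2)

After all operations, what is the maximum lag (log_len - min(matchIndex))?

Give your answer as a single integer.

Answer: 15

Derivation:
Op 1: append 3 -> log_len=3
Op 2: append 3 -> log_len=6
Op 3: append 1 -> log_len=7
Op 4: F1 acks idx 1 -> match: F0=0 F1=1; commitIndex=1
Op 5: F1 acks idx 4 -> match: F0=0 F1=4; commitIndex=4
Op 6: append 3 -> log_len=10
Op 7: append 3 -> log_len=13
Op 8: append 2 -> log_len=15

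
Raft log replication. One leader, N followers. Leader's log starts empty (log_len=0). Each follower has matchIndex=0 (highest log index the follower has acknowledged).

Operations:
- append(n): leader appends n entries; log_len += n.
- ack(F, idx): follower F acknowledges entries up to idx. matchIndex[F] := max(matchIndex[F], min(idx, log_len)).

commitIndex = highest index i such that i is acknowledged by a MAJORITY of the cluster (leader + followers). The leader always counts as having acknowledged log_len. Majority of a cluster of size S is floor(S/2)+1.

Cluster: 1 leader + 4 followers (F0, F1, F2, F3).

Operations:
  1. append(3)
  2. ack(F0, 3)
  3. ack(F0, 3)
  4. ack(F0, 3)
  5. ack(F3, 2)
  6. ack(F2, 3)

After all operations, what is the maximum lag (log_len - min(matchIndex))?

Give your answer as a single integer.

Op 1: append 3 -> log_len=3
Op 2: F0 acks idx 3 -> match: F0=3 F1=0 F2=0 F3=0; commitIndex=0
Op 3: F0 acks idx 3 -> match: F0=3 F1=0 F2=0 F3=0; commitIndex=0
Op 4: F0 acks idx 3 -> match: F0=3 F1=0 F2=0 F3=0; commitIndex=0
Op 5: F3 acks idx 2 -> match: F0=3 F1=0 F2=0 F3=2; commitIndex=2
Op 6: F2 acks idx 3 -> match: F0=3 F1=0 F2=3 F3=2; commitIndex=3

Answer: 3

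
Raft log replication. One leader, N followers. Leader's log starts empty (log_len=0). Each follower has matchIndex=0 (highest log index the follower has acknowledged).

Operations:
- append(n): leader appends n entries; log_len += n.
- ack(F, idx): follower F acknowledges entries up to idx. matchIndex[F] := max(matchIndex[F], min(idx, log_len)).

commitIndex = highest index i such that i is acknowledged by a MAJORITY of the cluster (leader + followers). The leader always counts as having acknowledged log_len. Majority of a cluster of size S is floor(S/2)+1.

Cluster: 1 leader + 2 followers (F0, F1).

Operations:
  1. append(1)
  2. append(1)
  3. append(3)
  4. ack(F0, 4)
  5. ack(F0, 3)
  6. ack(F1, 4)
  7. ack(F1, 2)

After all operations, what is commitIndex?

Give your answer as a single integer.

Op 1: append 1 -> log_len=1
Op 2: append 1 -> log_len=2
Op 3: append 3 -> log_len=5
Op 4: F0 acks idx 4 -> match: F0=4 F1=0; commitIndex=4
Op 5: F0 acks idx 3 -> match: F0=4 F1=0; commitIndex=4
Op 6: F1 acks idx 4 -> match: F0=4 F1=4; commitIndex=4
Op 7: F1 acks idx 2 -> match: F0=4 F1=4; commitIndex=4

Answer: 4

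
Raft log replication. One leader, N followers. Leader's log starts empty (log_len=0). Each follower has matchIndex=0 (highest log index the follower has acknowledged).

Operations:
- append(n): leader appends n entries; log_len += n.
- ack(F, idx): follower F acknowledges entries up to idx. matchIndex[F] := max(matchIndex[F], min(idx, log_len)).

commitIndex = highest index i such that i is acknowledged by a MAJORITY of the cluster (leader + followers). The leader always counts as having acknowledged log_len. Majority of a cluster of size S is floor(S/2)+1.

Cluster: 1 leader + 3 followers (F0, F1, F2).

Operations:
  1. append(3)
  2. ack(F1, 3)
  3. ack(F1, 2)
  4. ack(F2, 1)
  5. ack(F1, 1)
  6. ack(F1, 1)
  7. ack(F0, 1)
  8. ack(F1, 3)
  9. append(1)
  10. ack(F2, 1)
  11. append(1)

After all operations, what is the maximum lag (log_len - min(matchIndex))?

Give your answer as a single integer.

Op 1: append 3 -> log_len=3
Op 2: F1 acks idx 3 -> match: F0=0 F1=3 F2=0; commitIndex=0
Op 3: F1 acks idx 2 -> match: F0=0 F1=3 F2=0; commitIndex=0
Op 4: F2 acks idx 1 -> match: F0=0 F1=3 F2=1; commitIndex=1
Op 5: F1 acks idx 1 -> match: F0=0 F1=3 F2=1; commitIndex=1
Op 6: F1 acks idx 1 -> match: F0=0 F1=3 F2=1; commitIndex=1
Op 7: F0 acks idx 1 -> match: F0=1 F1=3 F2=1; commitIndex=1
Op 8: F1 acks idx 3 -> match: F0=1 F1=3 F2=1; commitIndex=1
Op 9: append 1 -> log_len=4
Op 10: F2 acks idx 1 -> match: F0=1 F1=3 F2=1; commitIndex=1
Op 11: append 1 -> log_len=5

Answer: 4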